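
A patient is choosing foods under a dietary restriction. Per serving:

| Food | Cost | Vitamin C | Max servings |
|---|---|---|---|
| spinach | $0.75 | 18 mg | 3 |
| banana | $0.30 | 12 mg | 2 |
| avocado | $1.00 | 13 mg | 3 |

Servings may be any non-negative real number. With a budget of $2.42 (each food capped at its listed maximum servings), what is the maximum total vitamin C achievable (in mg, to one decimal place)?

67.7 mg

Vitamin C per dollar: banana 40, spinach 24, avocado 13.
Take 2 servings of banana: spends $0.60, +24.0 mg vitamin C (running total 24.0 mg).
Take 2.427 servings of spinach: spends $1.82, +43.7 mg vitamin C (running total 67.7 mg).
Filling greedily by vitamin C-per-dollar is optimal for one linear limit, giving 67.7 mg.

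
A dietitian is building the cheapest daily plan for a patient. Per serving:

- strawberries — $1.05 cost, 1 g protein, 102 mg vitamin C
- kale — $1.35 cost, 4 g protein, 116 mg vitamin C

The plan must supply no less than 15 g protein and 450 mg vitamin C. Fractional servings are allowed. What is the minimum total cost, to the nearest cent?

Two binding constraints pin down two serving amounts, so the optimal mix uses at most two foods. The candidates are each food alone (scaled to the tighter of protein/vitamin C) and each pair with both constraints tight.
strawberries only: max(15/1, 450/102) = 15 servings → $15.75.
kale only: max(15/4, 450/116) = 3.879 servings → $5.24.
strawberries + kale with both tight: 0.2055 servings and 3.699 servings → $5.21.
The minimum over all feasible corners is $5.21.

$5.21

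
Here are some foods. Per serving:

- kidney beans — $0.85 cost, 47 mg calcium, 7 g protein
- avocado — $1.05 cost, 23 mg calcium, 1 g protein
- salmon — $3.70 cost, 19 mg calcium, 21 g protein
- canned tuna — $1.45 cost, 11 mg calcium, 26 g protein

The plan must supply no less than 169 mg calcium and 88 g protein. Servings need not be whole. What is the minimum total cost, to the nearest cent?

This is a tiny linear program; its minimum lies at a vertex of the feasible set. List the vertices and price them.
kidney beans only: max(169/47, 88/7) = 12.57 servings → $10.69.
avocado only: max(169/23, 88/1) = 88 servings → $92.40.
salmon only: max(169/19, 88/21) = 8.895 servings → $32.91.
canned tuna only: max(169/11, 88/26) = 15.36 servings → $22.28.
kidney beans + avocado: intersection lies outside the first quadrant.
kidney beans + salmon with both tight: 2.198 servings and 3.458 servings → $14.66.
kidney beans + canned tuna with both tight: 2.992 servings and 2.579 servings → $6.28.
avocado + salmon with both tight: 4.045 servings and 3.998 servings → $19.04.
avocado + canned tuna with both tight: 5.836 servings and 3.16 servings → $10.71.
salmon + canned tuna: intersection lies outside the first quadrant.
So the least-cost plan costs $6.28.

$6.28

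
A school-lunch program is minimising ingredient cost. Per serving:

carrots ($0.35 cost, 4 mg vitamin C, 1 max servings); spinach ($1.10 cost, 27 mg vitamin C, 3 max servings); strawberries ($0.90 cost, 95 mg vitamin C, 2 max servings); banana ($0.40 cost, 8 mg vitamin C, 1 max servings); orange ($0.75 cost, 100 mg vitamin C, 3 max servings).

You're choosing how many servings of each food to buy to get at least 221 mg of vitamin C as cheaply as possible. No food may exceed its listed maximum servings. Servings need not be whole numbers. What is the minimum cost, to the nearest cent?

$1.66

Cost per mg of vitamin C: orange $0.0075, strawberries $0.0095, spinach $0.0407, banana $0.0500, carrots $0.0875.
Take 2.21 servings of orange: +221.0 mg vitamin C for $1.66 (total $1.66, still need 0.0 mg).
Greedy by cheapest-per-mg is optimal for a single linear constraint, so the minimum cost is $1.66.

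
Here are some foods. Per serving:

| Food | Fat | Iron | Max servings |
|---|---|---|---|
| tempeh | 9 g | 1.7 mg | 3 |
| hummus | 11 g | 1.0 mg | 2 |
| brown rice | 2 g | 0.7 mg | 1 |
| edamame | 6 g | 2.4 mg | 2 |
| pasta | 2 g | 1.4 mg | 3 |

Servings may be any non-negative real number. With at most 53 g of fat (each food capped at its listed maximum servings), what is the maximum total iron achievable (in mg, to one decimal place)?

15.3 mg

Iron per g fat: pasta 0.7, edamame 0.4, brown rice 0.35, tempeh 0.1889, hummus 0.09091.
Take 3 servings of pasta: uses 6 g fat, +4.2 mg iron (running total 4.2 mg).
Take 2 servings of edamame: uses 12 g fat, +4.8 mg iron (running total 9.0 mg).
Take 1 serving of brown rice: uses 2 g fat, +0.7 mg iron (running total 9.7 mg).
Take 3 servings of tempeh: uses 27 g fat, +5.1 mg iron (running total 14.8 mg).
Take 0.5455 servings of hummus: uses 6 g fat, +0.5 mg iron (running total 15.3 mg).
Filling greedily by iron-per-g fat is optimal for one linear limit, giving 15.3 mg.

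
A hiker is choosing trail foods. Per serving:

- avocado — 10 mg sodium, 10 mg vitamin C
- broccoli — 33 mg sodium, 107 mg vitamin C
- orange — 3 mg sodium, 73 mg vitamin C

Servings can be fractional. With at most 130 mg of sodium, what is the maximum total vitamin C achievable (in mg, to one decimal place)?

3163.3 mg

Vitamin C per mg sodium: orange 24.33, broccoli 3.242, avocado 1.
With no serving limits, spend the whole sodium allowance on orange: 130 mg / 3 mg × 73 mg = 3163.3 mg.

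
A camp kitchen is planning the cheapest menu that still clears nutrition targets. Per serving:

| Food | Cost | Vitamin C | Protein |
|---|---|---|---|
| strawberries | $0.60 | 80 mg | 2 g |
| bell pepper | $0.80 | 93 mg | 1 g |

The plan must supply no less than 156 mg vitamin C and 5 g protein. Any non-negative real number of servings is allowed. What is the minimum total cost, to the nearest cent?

$1.50

strawberries only: max(156/80, 5/2) = 2.5 servings → $1.50.
bell pepper only: max(156/93, 5/1) = 5 servings → $4.00.
strawberries + bell pepper: the both-tight solution has a negative serving — not a feasible corner.
So the least-cost plan costs $1.50.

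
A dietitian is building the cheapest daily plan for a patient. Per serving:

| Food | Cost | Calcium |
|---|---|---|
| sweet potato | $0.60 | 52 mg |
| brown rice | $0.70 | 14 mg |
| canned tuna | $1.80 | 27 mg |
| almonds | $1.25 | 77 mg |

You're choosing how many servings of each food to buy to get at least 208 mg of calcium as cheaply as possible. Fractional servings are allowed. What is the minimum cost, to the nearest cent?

$2.40

Cost per mg of calcium: sweet potato $0.0115, almonds $0.0162, brown rice $0.0500, canned tuna $0.0667.
With no serving limits, use only sweet potato: 208 mg / 52 mg = 4 servings × $0.60 = $2.40.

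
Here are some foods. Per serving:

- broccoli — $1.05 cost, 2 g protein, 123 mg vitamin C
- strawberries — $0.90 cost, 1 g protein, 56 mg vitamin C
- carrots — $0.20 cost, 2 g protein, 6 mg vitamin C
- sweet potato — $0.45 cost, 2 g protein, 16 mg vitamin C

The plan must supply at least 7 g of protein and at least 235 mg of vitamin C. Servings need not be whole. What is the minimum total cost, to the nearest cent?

An LP optimum is at a vertex; with two nutrient constraints at most two foods are used. Check each candidate.
broccoli only: max(7/2, 235/123) = 3.5 servings → $3.67.
strawberries only: max(7/1, 235/56) = 7 servings → $6.30.
carrots only: max(7/2, 235/6) = 39.17 servings → $7.83.
sweet potato only: max(7/2, 235/16) = 14.69 servings → $6.61.
broccoli + strawberries with both targets exact would need a negative amount; discard.
broccoli + carrots with both tight: 1.829 servings and 1.671 servings → $2.25.
broccoli + sweet potato with both tight: 1.673 servings and 1.827 servings → $2.58.
strawberries + carrots with both tight: 4.038 servings and 1.481 servings → $3.93.
strawberries + sweet potato with both tight: 3.729 servings and 1.635 servings → $4.09.
carrots + sweet potato with both targets exact would need a negative amount; discard.
So the least-cost plan costs $2.25.

$2.25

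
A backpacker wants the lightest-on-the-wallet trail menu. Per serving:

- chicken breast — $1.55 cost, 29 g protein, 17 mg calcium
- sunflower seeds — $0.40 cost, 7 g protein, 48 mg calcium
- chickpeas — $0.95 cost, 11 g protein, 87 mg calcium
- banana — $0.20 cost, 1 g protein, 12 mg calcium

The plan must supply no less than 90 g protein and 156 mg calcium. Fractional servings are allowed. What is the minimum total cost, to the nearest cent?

$4.87

Minimising a linear cost over {protein ≥ 90, calcium ≥ 156, servings ≥ 0} — the optimum is at a vertex, using one or two foods.
chicken breast only: max(90/29, 156/17) = 9.176 servings → $14.22.
sunflower seeds only: max(90/7, 156/48) = 12.86 servings → $5.14.
chickpeas only: max(90/11, 156/87) = 8.182 servings → $7.77.
banana only: max(90/1, 156/12) = 90 servings → $18.00.
chicken breast + sunflower seeds with both tight: 2.536 servings and 2.352 servings → $4.87.
chicken breast + chickpeas with both tight: 2.617 servings and 1.282 servings → $5.27.
chicken breast + banana with both tight: 2.792 servings and 9.045 servings → $6.14.
sunflower seeds + chickpeas with both targets exact would need a negative amount; discard.
sunflower seeds + banana: intersection lies outside the first quadrant.
chickpeas + banana: the both-tight solution has a negative serving — not a feasible corner.
The minimum over all feasible corners is $4.87.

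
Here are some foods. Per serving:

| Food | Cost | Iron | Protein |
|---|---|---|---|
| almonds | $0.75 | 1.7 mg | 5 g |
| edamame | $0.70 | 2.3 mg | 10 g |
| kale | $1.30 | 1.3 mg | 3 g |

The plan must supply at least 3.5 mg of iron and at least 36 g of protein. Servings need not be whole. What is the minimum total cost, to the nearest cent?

$2.52

With two linear requirements the optimum uses one or two foods; enumerate the corners.
almonds only: max(3.5/1.7, 36/5) = 7.2 servings → $5.40.
edamame only: max(3.5/2.3, 36/10) = 3.6 servings → $2.52.
kale only: max(3.5/1.3, 36/3) = 12 servings → $15.60.
almonds + edamame: the both-tight solution has a negative serving — not a feasible corner.
almonds + kale with both targets exact would need a negative amount; discard.
edamame + kale: intersection lies outside the first quadrant.
So the least-cost plan costs $2.52.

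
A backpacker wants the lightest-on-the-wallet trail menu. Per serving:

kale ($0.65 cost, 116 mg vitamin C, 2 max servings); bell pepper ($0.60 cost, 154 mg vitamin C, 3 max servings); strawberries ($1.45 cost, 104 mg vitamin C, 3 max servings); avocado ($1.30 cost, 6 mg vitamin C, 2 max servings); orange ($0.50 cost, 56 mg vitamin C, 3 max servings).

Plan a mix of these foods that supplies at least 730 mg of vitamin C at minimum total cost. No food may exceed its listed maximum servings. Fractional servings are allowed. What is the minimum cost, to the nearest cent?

$3.42

Cost per mg of vitamin C: bell pepper $0.0039, kale $0.0056, orange $0.0089, strawberries $0.0139, avocado $0.2167.
Take 3 servings of bell pepper: +462.0 mg vitamin C for $1.80 (total $1.80, still need 268.0 mg).
Take 2 servings of kale: +232.0 mg vitamin C for $1.30 (total $3.10, still need 36.0 mg).
Take 0.6429 servings of orange: +36.0 mg vitamin C for $0.32 (total $3.42, still need 0.0 mg).
Greedy by cheapest-per-mg is optimal for a single linear constraint, so the minimum cost is $3.42.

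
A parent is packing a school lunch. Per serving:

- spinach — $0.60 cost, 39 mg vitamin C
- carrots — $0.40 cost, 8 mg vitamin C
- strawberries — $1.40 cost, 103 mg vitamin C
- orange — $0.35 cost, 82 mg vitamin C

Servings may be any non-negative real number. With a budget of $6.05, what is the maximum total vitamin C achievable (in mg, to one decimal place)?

1417.4 mg

Vitamin C per dollar: orange 234.3, strawberries 73.57, spinach 65, carrots 20.
With no serving limits, spend the whole cost allowance on orange: $6.05 / $0.35 × 82 mg = 1417.4 mg.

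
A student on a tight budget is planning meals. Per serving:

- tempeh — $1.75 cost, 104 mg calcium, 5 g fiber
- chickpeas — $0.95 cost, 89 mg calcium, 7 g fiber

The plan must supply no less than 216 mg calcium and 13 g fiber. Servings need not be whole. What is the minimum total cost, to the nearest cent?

$2.31

Minimising a linear cost over {calcium ≥ 216, fiber ≥ 13, servings ≥ 0} — the optimum is at a vertex, using one or two foods.
tempeh only: max(216/104, 13/5) = 2.6 servings → $4.55.
chickpeas only: max(216/89, 13/7) = 2.427 servings → $2.31.
tempeh + chickpeas with both tight: 1.254 servings and 0.9611 servings → $3.11.
Cheapest feasible corner: $2.31.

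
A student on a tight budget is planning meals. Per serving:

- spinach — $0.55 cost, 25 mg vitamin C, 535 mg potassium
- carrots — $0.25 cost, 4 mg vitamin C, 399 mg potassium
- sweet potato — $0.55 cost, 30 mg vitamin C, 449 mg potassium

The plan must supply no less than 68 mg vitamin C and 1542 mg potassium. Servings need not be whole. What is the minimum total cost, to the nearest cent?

$1.52

With two linear requirements the optimum uses one or two foods; enumerate the corners.
spinach only: max(68/25, 1542/535) = 2.882 servings → $1.59.
carrots only: max(68/4, 1542/399) = 17 servings → $4.25.
sweet potato only: max(68/30, 1542/449) = 3.434 servings → $1.89.
spinach + carrots with both tight: 2.676 servings and 0.277 servings → $1.54.
spinach + sweet potato: the both-tight solution has a negative serving — not a feasible corner.
carrots + sweet potato with both tight: 1.546 servings and 2.061 servings → $1.52.
Cheapest feasible corner: $1.52.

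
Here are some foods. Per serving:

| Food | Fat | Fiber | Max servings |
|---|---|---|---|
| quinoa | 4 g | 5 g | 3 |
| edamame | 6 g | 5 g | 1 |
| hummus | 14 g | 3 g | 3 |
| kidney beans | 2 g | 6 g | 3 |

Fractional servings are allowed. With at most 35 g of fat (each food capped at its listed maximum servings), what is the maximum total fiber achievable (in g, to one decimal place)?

40.4 g

Fiber per g fat: kidney beans 3, quinoa 1.25, edamame 0.8333, hummus 0.2143.
Take 3 servings of kidney beans: uses 6 g fat, +18.0 g fiber (running total 18.0 g).
Take 3 servings of quinoa: uses 12 g fat, +15.0 g fiber (running total 33.0 g).
Take 1 serving of edamame: uses 6 g fat, +5.0 g fiber (running total 38.0 g).
Take 0.7857 servings of hummus: uses 11 g fat, +2.4 g fiber (running total 40.4 g).
Filling greedily by fiber-per-g fat is optimal for one linear limit, giving 40.4 g.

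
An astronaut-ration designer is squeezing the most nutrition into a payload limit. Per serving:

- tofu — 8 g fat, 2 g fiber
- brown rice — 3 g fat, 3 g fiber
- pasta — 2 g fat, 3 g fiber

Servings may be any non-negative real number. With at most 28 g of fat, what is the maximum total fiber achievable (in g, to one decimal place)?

42.0 g

Fiber per g fat: pasta 1.5, brown rice 1, tofu 0.25.
With no serving limits, spend the whole fat allowance on pasta: 28 g / 2 g × 3 g = 42.0 g.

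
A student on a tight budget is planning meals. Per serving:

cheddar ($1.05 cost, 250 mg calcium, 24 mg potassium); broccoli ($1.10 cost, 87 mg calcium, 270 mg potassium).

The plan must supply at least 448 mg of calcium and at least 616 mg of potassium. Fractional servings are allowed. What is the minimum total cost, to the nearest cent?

Minimising a linear cost over {calcium ≥ 448, potassium ≥ 616, servings ≥ 0} — the optimum is at a vertex, using one or two foods.
cheddar only: max(448/250, 616/24) = 25.67 servings → $26.95.
broccoli only: max(448/87, 616/270) = 5.149 servings → $5.66.
cheddar + broccoli with both tight: 1.03 servings and 2.19 servings → $3.49.
The minimum over all feasible corners is $3.49.

$3.49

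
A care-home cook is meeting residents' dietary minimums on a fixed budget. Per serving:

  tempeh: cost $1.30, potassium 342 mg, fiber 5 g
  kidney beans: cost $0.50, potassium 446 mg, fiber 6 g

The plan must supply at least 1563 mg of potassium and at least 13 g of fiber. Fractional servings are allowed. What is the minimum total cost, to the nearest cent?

The cheapest plan sits at a corner of the feasible region — with two constraints it uses at most two foods.
tempeh only: max(1563/342, 13/5) = 4.57 servings → $5.94.
kidney beans only: max(1563/446, 13/6) = 3.504 servings → $1.75.
tempeh + kidney beans: intersection lies outside the first quadrant.
So the least-cost plan costs $1.75.

$1.75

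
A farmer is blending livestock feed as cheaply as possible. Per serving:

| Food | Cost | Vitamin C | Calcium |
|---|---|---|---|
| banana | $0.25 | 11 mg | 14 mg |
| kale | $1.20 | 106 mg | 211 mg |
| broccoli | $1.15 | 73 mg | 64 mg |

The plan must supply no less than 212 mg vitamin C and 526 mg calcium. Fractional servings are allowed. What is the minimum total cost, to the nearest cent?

With two linear requirements the optimum uses one or two foods; enumerate the corners.
banana only: max(212/11, 526/14) = 37.57 servings → $9.39.
kale only: max(212/106, 526/211) = 2.493 servings → $2.99.
broccoli only: max(212/73, 526/64) = 8.219 servings → $9.45.
banana + kale with both targets exact would need a negative amount; discard.
banana + broccoli with both targets exact would need a negative amount; discard.
kale + broccoli with both targets exact would need a negative amount; discard.
The minimum over all feasible corners is $2.99.

$2.99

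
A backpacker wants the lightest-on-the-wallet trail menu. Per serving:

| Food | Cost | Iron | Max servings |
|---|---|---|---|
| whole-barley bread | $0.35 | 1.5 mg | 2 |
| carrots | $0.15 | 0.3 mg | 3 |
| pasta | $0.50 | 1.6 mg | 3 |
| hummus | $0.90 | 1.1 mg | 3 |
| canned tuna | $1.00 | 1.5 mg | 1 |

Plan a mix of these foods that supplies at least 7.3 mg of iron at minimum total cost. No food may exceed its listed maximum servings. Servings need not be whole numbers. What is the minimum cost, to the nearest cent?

Cost per mg of iron: whole-barley bread $0.2333, pasta $0.3125, carrots $0.5000, canned tuna $0.6667, hummus $0.8182.
Take 2 servings of whole-barley bread: +3.0 mg iron for $0.70 (total $0.70, still need 4.3 mg).
Take 2.688 servings of pasta: +4.3 mg iron for $1.34 (total $2.04, still need 0.0 mg).
Filling from the cheapest source first is optimal under one linear minimum: $2.04.

$2.04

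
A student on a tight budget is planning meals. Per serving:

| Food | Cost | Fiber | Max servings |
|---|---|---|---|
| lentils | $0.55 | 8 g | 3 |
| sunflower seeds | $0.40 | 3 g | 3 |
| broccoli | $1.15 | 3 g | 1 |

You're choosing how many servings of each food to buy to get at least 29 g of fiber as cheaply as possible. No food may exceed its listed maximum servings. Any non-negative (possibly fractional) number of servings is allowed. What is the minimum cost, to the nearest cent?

Cost per g of fiber: lentils $0.0688, sunflower seeds $0.1333, broccoli $0.3833.
Take 3 servings of lentils: +24.0 g fiber for $1.65 (total $1.65, still need 5.0 g).
Take 1.667 servings of sunflower seeds: +5.0 g fiber for $0.67 (total $2.32, still need 0.0 g).
Greedy by cheapest-per-g is optimal for a single linear constraint, so the minimum cost is $2.32.

$2.32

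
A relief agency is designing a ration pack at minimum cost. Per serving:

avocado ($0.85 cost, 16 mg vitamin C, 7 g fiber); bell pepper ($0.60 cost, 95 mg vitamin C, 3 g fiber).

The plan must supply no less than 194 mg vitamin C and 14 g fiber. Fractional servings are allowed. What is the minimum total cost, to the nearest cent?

Minimising a linear cost over {vitamin C ≥ 194, fiber ≥ 14, servings ≥ 0} — the optimum is at a vertex, using one or two foods.
avocado only: max(194/16, 14/7) = 12.12 servings → $10.31.
bell pepper only: max(194/95, 14/3) = 4.667 servings → $2.80.
avocado + bell pepper with both tight: 1.212 servings and 1.838 servings → $2.13.
Cheapest feasible corner: $2.13.

$2.13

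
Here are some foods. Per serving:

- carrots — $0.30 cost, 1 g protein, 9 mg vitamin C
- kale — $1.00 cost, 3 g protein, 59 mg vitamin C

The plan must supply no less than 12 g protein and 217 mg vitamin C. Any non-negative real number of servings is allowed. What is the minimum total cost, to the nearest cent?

$3.94

carrots only: max(12/1, 217/9) = 24.11 servings → $7.23.
kale only: max(12/3, 217/59) = 4 servings → $4.00.
carrots + kale with both tight: 1.781 servings and 3.406 servings → $3.94.
The minimum over all feasible corners is $3.94.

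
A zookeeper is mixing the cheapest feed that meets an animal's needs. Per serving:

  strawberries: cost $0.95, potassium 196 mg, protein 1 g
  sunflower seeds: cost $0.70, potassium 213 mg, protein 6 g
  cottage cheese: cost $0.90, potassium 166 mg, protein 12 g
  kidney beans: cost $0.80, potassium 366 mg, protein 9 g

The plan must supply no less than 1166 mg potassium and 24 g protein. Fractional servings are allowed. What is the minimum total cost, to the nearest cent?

$2.55

The cheapest plan sits at a corner of the feasible region — with two constraints it uses at most two foods.
strawberries only: max(1166/196, 24/1) = 24 servings → $22.80.
sunflower seeds only: max(1166/213, 24/6) = 5.474 servings → $3.83.
cottage cheese only: max(1166/166, 24/12) = 7.024 servings → $6.32.
kidney beans only: max(1166/366, 24/9) = 3.186 servings → $2.55.
strawberries + sunflower seeds with both tight: 1.956 servings and 3.674 servings → $4.43.
strawberries + cottage cheese with both tight: 4.578 servings and 1.618 servings → $5.81.
strawberries + kidney beans with both tight: 1.223 servings and 2.531 servings → $3.19.
sunflower seeds + cottage cheese with both targets exact would need a negative amount; discard.
sunflower seeds + kidney beans with both targets exact would need a negative amount; discard.
cottage cheese + kidney beans with both targets exact would need a negative amount; discard.
The minimum over all feasible corners is $2.55.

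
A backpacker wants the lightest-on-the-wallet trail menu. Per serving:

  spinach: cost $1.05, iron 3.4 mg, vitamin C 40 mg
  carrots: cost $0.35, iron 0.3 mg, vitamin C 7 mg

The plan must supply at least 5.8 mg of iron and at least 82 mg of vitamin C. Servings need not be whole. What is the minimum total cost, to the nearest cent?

At the optimum either one food covers both requirements or two foods hit both targets exactly; no other combination can be cheaper.
spinach only: max(5.8/3.4, 82/40) = 2.05 servings → $2.15.
carrots only: max(5.8/0.3, 82/7) = 19.33 servings → $6.77.
spinach + carrots with both tight: 1.356 servings and 3.966 servings → $2.81.
The minimum over all feasible corners is $2.15.

$2.15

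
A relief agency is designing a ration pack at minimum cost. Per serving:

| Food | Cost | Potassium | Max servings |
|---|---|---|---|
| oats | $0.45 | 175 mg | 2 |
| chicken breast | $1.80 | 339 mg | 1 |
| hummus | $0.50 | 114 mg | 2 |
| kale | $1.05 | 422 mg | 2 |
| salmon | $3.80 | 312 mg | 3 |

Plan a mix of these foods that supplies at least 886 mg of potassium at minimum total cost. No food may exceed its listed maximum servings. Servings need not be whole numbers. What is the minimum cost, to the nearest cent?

Cost per mg of potassium: kale $0.0025, oats $0.0026, hummus $0.0044, chicken breast $0.0053, salmon $0.0122.
Take 2 servings of kale: +844.0 mg potassium for $2.10 (total $2.10, still need 42.0 mg).
Take 0.24 servings of oats: +42.0 mg potassium for $0.11 (total $2.21, still need 0.0 mg).
Filling from the cheapest source first is optimal under one linear minimum: $2.21.

$2.21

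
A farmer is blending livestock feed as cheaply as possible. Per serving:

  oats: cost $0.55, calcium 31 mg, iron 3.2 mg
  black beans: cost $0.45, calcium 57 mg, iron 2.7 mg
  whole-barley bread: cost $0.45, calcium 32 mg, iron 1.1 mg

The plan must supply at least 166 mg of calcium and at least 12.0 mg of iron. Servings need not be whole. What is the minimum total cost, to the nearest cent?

$2.00

oats only: max(166/31, 12.0/3.2) = 5.355 servings → $2.95.
black beans only: max(166/57, 12.0/2.7) = 4.444 servings → $2.00.
whole-barley bread only: max(166/32, 12.0/1.1) = 10.91 servings → $4.91.
oats + black beans with both tight: 2.389 servings and 1.613 servings → $2.04.
oats + whole-barley bread with both tight: 2.949 servings and 2.331 servings → $2.67.
black beans + whole-barley bread with both targets exact would need a negative amount; discard.
Cheapest feasible corner: $2.00.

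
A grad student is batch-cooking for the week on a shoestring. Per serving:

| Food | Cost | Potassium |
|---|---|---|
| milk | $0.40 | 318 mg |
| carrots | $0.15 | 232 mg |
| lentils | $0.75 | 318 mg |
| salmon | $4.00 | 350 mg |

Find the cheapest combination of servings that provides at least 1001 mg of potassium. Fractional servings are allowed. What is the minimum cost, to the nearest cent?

Cost per mg of potassium: carrots $0.0006, milk $0.0013, lentils $0.0024, salmon $0.0114.
With no serving limits, use only carrots: 1001 mg / 232 mg = 4.315 servings × $0.15 = $0.65.

$0.65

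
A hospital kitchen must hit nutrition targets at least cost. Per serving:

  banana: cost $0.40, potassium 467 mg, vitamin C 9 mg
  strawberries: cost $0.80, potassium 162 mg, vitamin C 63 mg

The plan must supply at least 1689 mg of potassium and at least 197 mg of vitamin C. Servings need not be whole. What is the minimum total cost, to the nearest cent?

$3.26

Minimising a linear cost over {potassium ≥ 1689, vitamin C ≥ 197, servings ≥ 0} — the optimum is at a vertex, using one or two foods.
banana only: max(1689/467, 197/9) = 21.89 servings → $8.76.
strawberries only: max(1689/162, 197/63) = 10.43 servings → $8.34.
banana + strawberries with both tight: 2.664 servings and 2.746 servings → $3.26.
So the least-cost plan costs $3.26.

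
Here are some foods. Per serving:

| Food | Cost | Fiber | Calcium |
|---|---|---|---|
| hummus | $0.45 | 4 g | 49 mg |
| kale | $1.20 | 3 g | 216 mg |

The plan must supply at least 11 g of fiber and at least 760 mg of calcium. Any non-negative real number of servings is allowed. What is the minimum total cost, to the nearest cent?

$4.25

Check every corner: each single food scaled to meet both minima, and each pair solved so both constraints bind.
hummus only: max(11/4, 760/49) = 15.51 servings → $6.98.
kale only: max(11/3, 760/216) = 3.667 servings → $4.40.
hummus + kale with both tight: 0.1339 servings and 3.488 servings → $4.25.
The minimum over all feasible corners is $4.25.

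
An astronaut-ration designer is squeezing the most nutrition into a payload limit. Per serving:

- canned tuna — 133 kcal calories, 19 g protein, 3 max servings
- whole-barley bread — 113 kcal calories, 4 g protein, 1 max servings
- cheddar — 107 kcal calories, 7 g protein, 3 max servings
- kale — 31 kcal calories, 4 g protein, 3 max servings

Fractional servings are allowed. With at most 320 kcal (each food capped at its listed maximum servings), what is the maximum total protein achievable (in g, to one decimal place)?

Protein per kcal: canned tuna 0.1429, kale 0.129, cheddar 0.06542, whole-barley bread 0.0354.
Take 2.406 servings of canned tuna: uses 320 kcal, +45.7 g protein (running total 45.7 g).
Filling greedily by protein-per-kcal is optimal for one linear limit, giving 45.7 g.

45.7 g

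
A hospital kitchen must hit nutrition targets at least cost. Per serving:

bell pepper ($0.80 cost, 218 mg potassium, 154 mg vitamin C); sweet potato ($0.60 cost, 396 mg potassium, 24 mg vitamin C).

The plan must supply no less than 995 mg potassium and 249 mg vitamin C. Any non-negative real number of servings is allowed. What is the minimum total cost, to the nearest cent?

Two binding constraints pin down two serving amounts, so the optimal mix uses at most two foods. The candidates are each food alone (scaled to the tighter of potassium/vitamin C) and each pair with both constraints tight.
bell pepper only: max(995/218, 249/154) = 4.564 servings → $3.65.
sweet potato only: max(995/396, 249/24) = 10.38 servings → $6.22.
bell pepper + sweet potato with both tight: 1.34 servings and 1.775 servings → $2.14.
So the least-cost plan costs $2.14.

$2.14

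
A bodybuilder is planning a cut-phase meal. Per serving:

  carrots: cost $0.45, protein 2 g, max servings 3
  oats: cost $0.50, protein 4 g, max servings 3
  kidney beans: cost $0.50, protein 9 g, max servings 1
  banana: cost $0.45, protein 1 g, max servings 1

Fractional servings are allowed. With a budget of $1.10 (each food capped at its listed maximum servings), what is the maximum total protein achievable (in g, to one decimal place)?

Protein per dollar: kidney beans 18, oats 8, carrots 4.444, banana 2.222.
Take 1 serving of kidney beans: spends $0.50, +9.0 g protein (running total 9.0 g).
Take 1.2 servings of oats: spends $0.60, +4.8 g protein (running total 13.8 g).
Filling greedily by protein-per-dollar is optimal for one linear limit, giving 13.8 g.

13.8 g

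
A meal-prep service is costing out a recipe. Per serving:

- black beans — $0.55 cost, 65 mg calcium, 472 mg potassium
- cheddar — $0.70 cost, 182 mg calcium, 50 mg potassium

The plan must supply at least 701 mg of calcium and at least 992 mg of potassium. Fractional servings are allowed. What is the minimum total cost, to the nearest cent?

This is a tiny linear program; its minimum lies at a vertex of the feasible set. List the vertices and price them.
black beans only: max(701/65, 992/472) = 10.78 servings → $5.93.
cheddar only: max(701/182, 992/50) = 19.84 servings → $13.89.
black beans + cheddar with both tight: 1.76 servings and 3.223 servings → $3.22.
The minimum over all feasible corners is $3.22.

$3.22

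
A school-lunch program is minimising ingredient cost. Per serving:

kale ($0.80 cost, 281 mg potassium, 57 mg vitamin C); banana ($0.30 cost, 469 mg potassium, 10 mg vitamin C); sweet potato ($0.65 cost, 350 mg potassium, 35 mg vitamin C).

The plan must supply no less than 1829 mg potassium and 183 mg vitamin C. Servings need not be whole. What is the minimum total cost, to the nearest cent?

Minimising a linear cost over {potassium ≥ 1829, vitamin C ≥ 183, servings ≥ 0} — the optimum is at a vertex, using one or two foods.
kale only: max(1829/281, 183/57) = 6.509 servings → $5.21.
banana only: max(1829/469, 183/10) = 18.3 servings → $5.49.
sweet potato only: max(1829/350, 183/35) = 5.229 servings → $3.40.
kale + banana with both tight: 2.823 servings and 2.208 servings → $2.92.
kale + sweet potato with both tight: 0.00346 servings and 5.223 servings → $3.40.
banana + sweet potato: the both-tight solution has a negative serving — not a feasible corner.
So the least-cost plan costs $2.92.

$2.92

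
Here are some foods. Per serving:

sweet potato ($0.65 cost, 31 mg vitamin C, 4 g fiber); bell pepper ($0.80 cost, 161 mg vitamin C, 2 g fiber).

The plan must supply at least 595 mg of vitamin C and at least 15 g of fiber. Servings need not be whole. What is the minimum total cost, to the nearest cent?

sweet potato only: max(595/31, 15/4) = 19.19 servings → $12.48.
bell pepper only: max(595/161, 15/2) = 7.5 servings → $6.00.
sweet potato + bell pepper with both tight: 2.105 servings and 3.29 servings → $4.00.
So the least-cost plan costs $4.00.

$4.00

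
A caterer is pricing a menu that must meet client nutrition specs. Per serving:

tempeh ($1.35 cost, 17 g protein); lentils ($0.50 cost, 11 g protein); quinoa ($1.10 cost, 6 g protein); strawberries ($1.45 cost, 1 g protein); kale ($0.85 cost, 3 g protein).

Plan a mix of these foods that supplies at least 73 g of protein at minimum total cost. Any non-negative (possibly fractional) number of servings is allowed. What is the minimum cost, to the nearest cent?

Cost per g of protein: lentils $0.0455, tempeh $0.0794, quinoa $0.1833, kale $0.2833, strawberries $1.4500.
With no serving limits, use only lentils: 73 g / 11 g = 6.636 servings × $0.50 = $3.32.

$3.32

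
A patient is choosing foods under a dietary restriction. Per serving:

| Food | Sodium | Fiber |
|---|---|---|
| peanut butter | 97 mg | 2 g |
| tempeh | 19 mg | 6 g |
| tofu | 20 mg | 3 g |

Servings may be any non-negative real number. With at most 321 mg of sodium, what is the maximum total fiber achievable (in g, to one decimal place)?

101.4 g

Fiber per mg sodium: tempeh 0.3158, tofu 0.15, peanut butter 0.02062.
With no serving limits, spend the whole sodium allowance on tempeh: 321 mg / 19 mg × 6 g = 101.4 g.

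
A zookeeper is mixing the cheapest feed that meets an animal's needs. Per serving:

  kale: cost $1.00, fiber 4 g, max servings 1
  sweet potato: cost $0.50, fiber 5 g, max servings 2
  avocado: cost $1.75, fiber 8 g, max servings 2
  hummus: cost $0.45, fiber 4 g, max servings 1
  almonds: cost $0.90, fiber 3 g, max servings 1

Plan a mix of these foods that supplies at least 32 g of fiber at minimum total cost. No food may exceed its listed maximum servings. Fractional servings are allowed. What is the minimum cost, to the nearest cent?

Cost per g of fiber: sweet potato $0.1000, hummus $0.1125, avocado $0.2188, kale $0.2500, almonds $0.3000.
Take 2 servings of sweet potato: +10.0 g fiber for $1.00 (total $1.00, still need 22.0 g).
Take 1 serving of hummus: +4.0 g fiber for $0.45 (total $1.45, still need 18.0 g).
Take 2 servings of avocado: +16.0 g fiber for $3.50 (total $4.95, still need 2.0 g).
Take 0.5 servings of kale: +2.0 g fiber for $0.50 (total $5.45, still need 0.0 g).
Greedy by cheapest-per-g is optimal for a single linear constraint, so the minimum cost is $5.45.

$5.45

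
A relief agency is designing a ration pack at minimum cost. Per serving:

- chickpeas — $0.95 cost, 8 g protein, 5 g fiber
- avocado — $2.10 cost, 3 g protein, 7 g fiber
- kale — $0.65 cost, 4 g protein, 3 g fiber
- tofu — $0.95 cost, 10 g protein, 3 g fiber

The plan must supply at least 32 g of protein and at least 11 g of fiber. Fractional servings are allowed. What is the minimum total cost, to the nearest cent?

An LP optimum is at a vertex; with two nutrient constraints at most two foods are used. Check each candidate.
chickpeas only: max(32/8, 11/5) = 4 servings → $3.80.
avocado only: max(32/3, 11/7) = 10.67 servings → $22.40.
kale only: max(32/4, 11/3) = 8 servings → $5.20.
tofu only: max(32/10, 11/3) = 3.667 servings → $3.48.
chickpeas + avocado: intersection lies outside the first quadrant.
chickpeas + kale: the both-tight solution has a negative serving — not a feasible corner.
chickpeas + tofu with both tight: 0.5385 servings and 2.769 servings → $3.14.
avocado + kale: intersection lies outside the first quadrant.
avocado + tofu with both tight: 0.2295 servings and 3.131 servings → $3.46.
kale + tofu with both tight: 0.7778 servings and 2.889 servings → $3.25.
So the least-cost plan costs $3.14.

$3.14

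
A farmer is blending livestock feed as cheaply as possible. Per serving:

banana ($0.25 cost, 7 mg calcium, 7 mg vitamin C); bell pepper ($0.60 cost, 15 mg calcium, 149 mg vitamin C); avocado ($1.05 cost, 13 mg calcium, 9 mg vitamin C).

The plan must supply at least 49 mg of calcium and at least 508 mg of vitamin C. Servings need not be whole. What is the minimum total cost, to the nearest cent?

$2.05

The cheapest plan sits at a corner of the feasible region — with two constraints it uses at most two foods.
banana only: max(49/7, 508/7) = 72.57 servings → $18.14.
bell pepper only: max(49/15, 508/149) = 3.409 servings → $2.05.
avocado only: max(49/13, 508/9) = 56.44 servings → $59.27.
banana + bell pepper: the both-tight solution has a negative serving — not a feasible corner.
banana + avocado with both targets exact would need a negative amount; discard.
bell pepper + avocado with both targets exact would need a negative amount; discard.
So the least-cost plan costs $2.05.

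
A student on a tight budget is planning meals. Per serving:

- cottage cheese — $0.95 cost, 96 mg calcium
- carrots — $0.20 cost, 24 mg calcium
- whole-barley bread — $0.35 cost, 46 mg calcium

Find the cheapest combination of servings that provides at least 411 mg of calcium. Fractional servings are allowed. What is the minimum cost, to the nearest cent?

$3.13

Cost per mg of calcium: whole-barley bread $0.0076, carrots $0.0083, cottage cheese $0.0099.
With no serving limits, use only whole-barley bread: 411 mg / 46 mg = 8.935 servings × $0.35 = $3.13.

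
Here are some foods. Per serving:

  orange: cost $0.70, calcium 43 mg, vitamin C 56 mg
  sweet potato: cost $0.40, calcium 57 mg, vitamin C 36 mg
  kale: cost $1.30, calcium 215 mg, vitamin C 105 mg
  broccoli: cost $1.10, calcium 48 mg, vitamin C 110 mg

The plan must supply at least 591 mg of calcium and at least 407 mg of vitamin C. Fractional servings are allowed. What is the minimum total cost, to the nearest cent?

$4.47

For a min-cost LP with two ≥-constraints, a basic feasible solution has at most two positive variables.
orange only: max(591/43, 407/56) = 13.74 servings → $9.62.
sweet potato only: max(591/57, 407/36) = 11.31 servings → $4.52.
kale only: max(591/215, 407/105) = 3.876 servings → $5.04.
broccoli only: max(591/48, 407/110) = 12.31 servings → $13.54.
orange + sweet potato with both tight: 1.17 servings and 9.486 servings → $4.61.
orange + kale with both tight: 3.382 servings and 2.072 servings → $5.06.
orange + broccoli: the both-tight solution has a negative serving — not a feasible corner.
sweet potato + kale: the both-tight solution has a negative serving — not a feasible corner.
sweet potato + broccoli with both tight: 10.01 servings and 0.4234 servings → $4.47.
kale + broccoli with both tight: 2.444 servings and 1.368 servings → $4.68.
The minimum over all feasible corners is $4.47.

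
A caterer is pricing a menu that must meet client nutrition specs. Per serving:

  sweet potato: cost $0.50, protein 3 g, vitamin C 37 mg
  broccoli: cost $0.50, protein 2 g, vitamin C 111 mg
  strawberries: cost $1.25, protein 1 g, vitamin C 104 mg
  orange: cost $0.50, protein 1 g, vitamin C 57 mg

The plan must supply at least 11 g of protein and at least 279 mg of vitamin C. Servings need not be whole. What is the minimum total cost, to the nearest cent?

Check every corner: each single food scaled to meet both minima, and each pair solved so both constraints bind.
sweet potato only: max(11/3, 279/37) = 7.541 servings → $3.77.
broccoli only: max(11/2, 279/111) = 5.5 servings → $2.75.
strawberries only: max(11/1, 279/104) = 11 servings → $13.75.
orange only: max(11/1, 279/57) = 11 servings → $5.50.
sweet potato + broccoli with both tight: 2.56 servings and 1.66 servings → $2.11.
sweet potato + strawberries with both tight: 3.145 servings and 1.564 servings → $3.53.
sweet potato + orange with both tight: 2.597 servings and 3.209 servings → $2.90.
broccoli + strawberries with both targets exact would need a negative amount; discard.
broccoli + orange with both targets exact would need a negative amount; discard.
strawberries + orange: intersection lies outside the first quadrant.
The minimum over all feasible corners is $2.11.

$2.11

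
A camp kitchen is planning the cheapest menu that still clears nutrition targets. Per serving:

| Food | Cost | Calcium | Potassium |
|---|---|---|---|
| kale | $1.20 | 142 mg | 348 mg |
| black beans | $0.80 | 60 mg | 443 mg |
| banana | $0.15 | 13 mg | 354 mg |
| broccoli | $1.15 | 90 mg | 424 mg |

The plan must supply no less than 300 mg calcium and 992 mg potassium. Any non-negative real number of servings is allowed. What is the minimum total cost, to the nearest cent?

$2.57

Two binding constraints pin down two serving amounts, so the optimal mix uses at most two foods. The candidates are each food alone (scaled to the tighter of calcium/potassium) and each pair with both constraints tight.
kale only: max(300/142, 992/348) = 2.851 servings → $3.42.
black beans only: max(300/60, 992/443) = 5 servings → $4.00.
banana only: max(300/13, 992/354) = 23.08 servings → $3.46.
broccoli only: max(300/90, 992/424) = 3.333 servings → $3.83.
kale + black beans with both tight: 1.746 servings and 0.8677 servings → $2.79.
kale + banana with both tight: 2.04 servings and 0.7971 servings → $2.57.
kale + broccoli with both tight: 1.313 servings and 1.262 servings → $3.03.
black beans + banana: intersection lies outside the first quadrant.
black beans + broccoli with both targets exact would need a negative amount; discard.
banana + broccoli: the both-tight solution has a negative serving — not a feasible corner.
So the least-cost plan costs $2.57.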